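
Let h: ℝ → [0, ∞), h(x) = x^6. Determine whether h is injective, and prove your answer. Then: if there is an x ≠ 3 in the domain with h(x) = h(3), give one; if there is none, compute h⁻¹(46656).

h(3) = 729 = (−3)^6 = h(−3) (since 6 is even), with 3 ≠ −3. So h is not injective.
For the follow-up, such an x exists: taking x = −3 ∈ ℝ gives h(−3) = 729 = h(3) with −3 ≠ 3.

-3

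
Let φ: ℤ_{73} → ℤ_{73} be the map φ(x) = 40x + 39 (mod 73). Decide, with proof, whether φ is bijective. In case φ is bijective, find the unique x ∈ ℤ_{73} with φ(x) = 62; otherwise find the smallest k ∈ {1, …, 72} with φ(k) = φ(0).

Recall that φ is injective if φ(a) = φ(b) implies a = b.
If φ(a) = φ(b), then 40a ≡ 40b (mod 73). Because gcd(40, 73) = 1, we may cancel 40 to get a ≡ b (mod 73).
We now compute 40⁻¹ mod 73 explicitly. Euclid's algorithm: 73 = 1·40 + 33, 40 = 1·33 + 7, 33 = 4·7 + 5, 7 = 1·5 + 2, 5 = 2·2 + 1; back-substituting gives 1 = 42·40 − 23·73, so 40⁻¹ ≡ 42 (mod 73).
Then y ↦ 42(y − 39) is a two-sided inverse to φ, so every y ∈ ℤ_{73} has a preimage.
Thus φ is bijective.
Since φ is bijective, we compute φ⁻¹(62): solve 40x + 39 ≡ 62 (mod 73), i.e. 40x ≡ 23 (mod 73).
Multiplying by 40⁻¹ = 42 gives x ≡ 42·23 = 966 = 13·73 + 17 ≡ 17 (mod 73).
Check: φ(17) = 40·17 + 39 = 719 = 9·73 + 62 ≡ 62 (mod 73).

17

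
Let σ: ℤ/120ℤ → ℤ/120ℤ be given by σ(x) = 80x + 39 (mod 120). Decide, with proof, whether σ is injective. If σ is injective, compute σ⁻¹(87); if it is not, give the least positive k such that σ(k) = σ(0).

We have gcd(80, 120) = 40 > 1. Taking x_1 = 0 and x_2 = 3: σ(0) = 39 and σ(3) = 80·3 + 39 = 279 ≡ 39 (mod 120).
So σ(0) = σ(3) while 0 ≠ 3, so σ is not injective.
Since σ is not injective, we find the least positive k with σ(k) = σ(0): this means 80k ≡ 0 (mod 120), i.e. 120 ∣ 80k. Since gcd(80, 120) = 40, dividing through by 40 this holds exactly when 3 ∣ 2k, and as gcd(2, 3) = 1, exactly when 3 ∣ k.
The smallest positive such k is 3.

3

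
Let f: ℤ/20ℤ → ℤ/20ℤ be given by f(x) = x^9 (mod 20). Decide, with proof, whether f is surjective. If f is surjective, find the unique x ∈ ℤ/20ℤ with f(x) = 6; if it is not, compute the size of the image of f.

f(0) = 0^9 = 0.
f(10): Repeated squaring mod 20: 10^1 ≡ 10, 10^2 ≡ 10² = 100 ≡ 0, 10^4 ≡ 0² = 0, 10^8 ≡ 0² = 0. Since 9 = 8 + 1, 10^9 ≡ 0·10: 0·10 = 0. So 10^9 ≡ 0 (mod 20).
So f(0) = f(10) = 0 while 0 ≠ 10, thus f is not injective.
A non-injective map from the 20-element set ℤ/20ℤ to itself takes at most 19 distinct values, so it cannot be surjective. Hence f is not surjective.
Since f is not surjective, we determine |image(f)|. Computing x^9 mod 20 for each x (by repeated squaring, reducing mod 20 at every step), the values f(0), f(1), …, f(19) are: 0, 1, 12, 3, 4, 5, 16, 7, 8, 9, 0, 11, 12, 13, 4, 15, 16, 17, 8, 19.
The distinct values are {0, 1, 3, 4, 5, 7, 8, 9, 11, 12, 13, 15, 16, 17, 19}; there are 15 of them.

15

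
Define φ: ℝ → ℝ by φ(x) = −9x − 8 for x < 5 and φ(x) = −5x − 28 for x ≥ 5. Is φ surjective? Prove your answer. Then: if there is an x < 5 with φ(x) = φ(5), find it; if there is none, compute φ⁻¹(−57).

Both pieces are strictly decreasing (slopes −9 and −5), so each is injective on its own interval.
The left piece maps (−∞, 5) onto (−53, ∞); the right piece maps [5, ∞) onto (−∞, −53].
These images together cover ℝ, so φ is surjective.
Because the two images are disjoint, no x < 5 has φ(x) = φ(5), so we compute φ⁻¹(−57): −57 lies in (−∞, −53], so solve −5x − 28 = −57: x = (−57 + 28)/(−5) = 29/5.

29/5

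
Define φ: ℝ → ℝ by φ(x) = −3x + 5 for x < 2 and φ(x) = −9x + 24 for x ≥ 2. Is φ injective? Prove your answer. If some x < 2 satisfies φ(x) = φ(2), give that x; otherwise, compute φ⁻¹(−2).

Both pieces are strictly decreasing (slopes −3 and −9), so each is injective on its own interval.
The left piece maps (−∞, 2) onto (−1, ∞); the right piece maps [2, ∞) onto (−∞, 6].
These images overlap. In particular φ(2) = 6 (right piece), and solving −3x + 5 = 6 on the left piece gives x = −1/3 < 2.
So φ(−1/3) = φ(2) with −1/3 ≠ 2, and φ is not injective. This x = −1/3 is the requested value below 2.

-1/3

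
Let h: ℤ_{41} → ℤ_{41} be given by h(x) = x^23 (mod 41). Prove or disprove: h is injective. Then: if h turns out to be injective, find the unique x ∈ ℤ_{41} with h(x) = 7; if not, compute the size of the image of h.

Since 41 is prime, the nonzero elements of ℤ_{41} form a cyclic group of order 40.
As gcd(23, 40) = 1, raising to the 23rd power is a bijection on this group: if a^23 ≡ b^23 then (ab^{−1})^23 = 1, and the only element of order dividing gcd(23, 40) = 1 is 1, so a = b.
With h(0) = 0 this makes h injective on all of ℤ_{41}, hence bijective (finite equal-size domain and codomain). In particular h is injective.
Since h is injective, we find the preimage of 7. The inverse of x ↦ x^23 on (ℤ_{41})^× is x ↦ x^7, because 23·7 = 161 = 4·40 + 1 ≡ 1 (mod 40) and x^{40} = 1 for x ≠ 0 (Fermat). So h⁻¹(7) = 7^7 mod 41.
Repeated squaring mod 41: 7^1 ≡ 7, 7^2 ≡ 7² = 49 ≡ 8, 7^4 ≡ 8² = 64 ≡ 23. Since 7 = 4 + 2 + 1, 7^7 ≡ 23·8·7: 23·8 = 184 ≡ 20, then 20·7 = 140 ≡ 17. So 7^7 ≡ 17 (mod 41).
Hence h⁻¹(7) = 17.

17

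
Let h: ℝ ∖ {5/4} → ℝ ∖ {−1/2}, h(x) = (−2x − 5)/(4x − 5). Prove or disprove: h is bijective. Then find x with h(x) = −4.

Suppose h(u) = h(v). Cross-multiplying: (−2u − 5)(4v − 5) = (−2v − 5)(4u − 5).
Expanding both sides and cancelling the symmetric terms leaves 30·(u − v) = 0. Since 30 ≠ 0, u = v. Therefore h is injective.
For any y ≠ −1/2, solving y(4x − 5) = −2x − 5 for x gives a well-defined x ≠ 5/4. So h is surjective.
Therefore h is bijective.
Solving h(x) = −4: cross-multiplying gives −2x − 5 = −4(4x − 5), which rearranges to 14x = 25, so x = 25/14.

25/14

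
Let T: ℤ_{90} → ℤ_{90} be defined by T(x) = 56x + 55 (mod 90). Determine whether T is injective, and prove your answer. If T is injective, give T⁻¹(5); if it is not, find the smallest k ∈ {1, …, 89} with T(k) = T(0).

45

We have gcd(56, 90) = 2 > 1. Taking u = 0 and v = 45: T(0) = 55 and T(45) = 56·45 + 55 = 2575 ≡ 55 (mod 90).
So T(0) = T(45) while 0 ≠ 45, hence T is not injective.
Since T is not injective, we find the least positive k with T(k) = T(0): this means 56k ≡ 0 (mod 90), i.e. 90 ∣ 56k. Since gcd(56, 90) = 2, dividing through by 2 this holds exactly when 45 ∣ 28k, and as gcd(28, 45) = 1, exactly when 45 ∣ k.
The smallest positive such k is 45.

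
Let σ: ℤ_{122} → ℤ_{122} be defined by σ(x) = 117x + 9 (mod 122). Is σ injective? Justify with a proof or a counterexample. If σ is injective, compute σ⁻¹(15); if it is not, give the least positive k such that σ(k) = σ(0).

72

If σ(x_1) = σ(x_2), then 117x_1 ≡ 117x_2 (mod 122). Because gcd(117, 122) = 1, we may cancel 117 to get x_1 ≡ x_2 (mod 122).
Therefore σ is injective.
We now compute 117⁻¹ mod 122 explicitly. Euclid's algorithm: 122 = 1·117 + 5, 117 = 23·5 + 2, 5 = 2·2 + 1; back-substituting gives 1 = 73·117 − 70·122, so 117⁻¹ ≡ 73 (mod 122).
Since σ is injective, we find σ⁻¹(15): we need 117x ≡ 15 − 9 ≡ 6 (mod 122). Using 117⁻¹ = 73: x ≡ 73·6 = 438 = 3·122 + 72, so x = 72.
Check: σ(72) = 117·72 + 9 = 8433 = 69·122 + 15 ≡ 15 (mod 122).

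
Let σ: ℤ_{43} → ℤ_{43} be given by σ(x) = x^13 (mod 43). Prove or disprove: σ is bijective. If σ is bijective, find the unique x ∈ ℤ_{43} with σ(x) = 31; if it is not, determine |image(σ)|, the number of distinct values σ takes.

40

Since 43 is prime, the nonzero elements of ℤ_{43} form a cyclic group of order 42.
As gcd(13, 42) = 1, raising to the 13th power is a bijection on this group: if s^13 ≡ t^13 then (st^{−1})^13 = 1, and the only element of order dividing gcd(13, 42) = 1 is 1, so s = t.
With σ(0) = 0 this makes σ injective on all of ℤ_{43}, hence bijective (finite equal-size domain and codomain). In particular σ is bijective.
Since σ is bijective, we find the preimage of 31. The inverse of x ↦ x^13 on (ℤ_{43})^× is x ↦ x^13, because 13·13 = 169 = 4·42 + 1 ≡ 1 (mod 42) and x^{42} = 1 for x ≠ 0 (Fermat). So σ⁻¹(31) = 31^13 mod 43.
Repeated squaring mod 43: 31^1 ≡ 31, 31^2 ≡ 31² = 961 ≡ 15, 31^4 ≡ 15² = 225 ≡ 10, 31^8 ≡ 10² = 100 ≡ 14. Since 13 = 8 + 4 + 1, 31^13 ≡ 14·10·31: 14·10 = 140 ≡ 11, then 11·31 = 341 ≡ 40. So 31^13 ≡ 40 (mod 43).
Hence σ⁻¹(31) = 40.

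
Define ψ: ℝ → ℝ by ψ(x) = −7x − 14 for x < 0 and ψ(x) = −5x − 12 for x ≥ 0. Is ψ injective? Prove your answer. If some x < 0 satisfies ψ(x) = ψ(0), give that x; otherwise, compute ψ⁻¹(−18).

Both pieces are strictly decreasing (slopes −7 and −5), so each is injective on its own interval.
The left piece maps (−∞, 0) onto (−14, ∞); the right piece maps [0, ∞) onto (−∞, −12].
These images overlap. In particular ψ(0) = −12 (right piece), and solving −7x − 14 = −12 on the left piece gives x = −2/7 < 0.
So ψ(−2/7) = ψ(0) with −2/7 ≠ 0, and ψ is not injective. This x = −2/7 is the requested value below 0.

-2/7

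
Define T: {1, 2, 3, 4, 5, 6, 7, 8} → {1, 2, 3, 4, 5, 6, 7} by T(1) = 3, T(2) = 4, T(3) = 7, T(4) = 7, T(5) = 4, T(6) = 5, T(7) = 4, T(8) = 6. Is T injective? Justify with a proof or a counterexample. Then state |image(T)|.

T(3) = 7 = T(4) with 3 ≠ 4, so T is not injective.
The image of T is {3, 4, 5, 6, 7}, which has 5 elements.

5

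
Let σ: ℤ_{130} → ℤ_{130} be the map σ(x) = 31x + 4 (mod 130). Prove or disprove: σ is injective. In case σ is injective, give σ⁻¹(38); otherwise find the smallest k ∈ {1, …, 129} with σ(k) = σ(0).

64

If σ(u) = σ(v), then 31u ≡ 31v (mod 130). Because gcd(31, 130) = 1, we may cancel 31 to get u ≡ v (mod 130).
Therefore σ is injective.
We now compute 31⁻¹ mod 130 explicitly. Euclid's algorithm: 130 = 4·31 + 6, 31 = 5·6 + 1; back-substituting gives 1 = 21·31 − 5·130, so 31⁻¹ ≡ 21 (mod 130).
Since σ is injective, we find σ⁻¹(38): we need 31x ≡ 38 − 4 ≡ 34 (mod 130). Using 31⁻¹ = 21: x ≡ 21·34 = 714 = 5·130 + 64, so x = 64.
Check: σ(64) = 31·64 + 4 = 1988 = 15·130 + 38 ≡ 38 (mod 130).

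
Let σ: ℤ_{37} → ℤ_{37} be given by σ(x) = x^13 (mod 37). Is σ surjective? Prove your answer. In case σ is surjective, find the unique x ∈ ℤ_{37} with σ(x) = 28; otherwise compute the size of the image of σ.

21

Since 37 is prime, the nonzero elements of ℤ_{37} form a cyclic group of order 36.
As gcd(13, 36) = 1, raising to the 13th power is a bijection on this group: if x_1^13 ≡ x_2^13 then (x_1x_2^{−1})^13 = 1, and the only element of order dividing gcd(13, 36) = 1 is 1, so x_1 = x_2.
With σ(0) = 0 this makes σ injective on all of ℤ_{37}, hence bijective (finite equal-size domain and codomain). In particular σ is surjective.
Since σ is surjective, we find the preimage of 28. The inverse of x ↦ x^13 on (ℤ_{37})^× is x ↦ x^25, because 13·25 = 325 = 9·36 + 1 ≡ 1 (mod 36) and x^{36} = 1 for x ≠ 0 (Fermat). So σ⁻¹(28) = 28^25 mod 37.
Repeated squaring mod 37: 28^1 ≡ 28, 28^2 ≡ 28² = 784 ≡ 7, 28^4 ≡ 7² = 49 ≡ 12, 28^8 ≡ 12² = 144 ≡ 33, 28^16 ≡ 33² = 1089 ≡ 16. Since 25 = 16 + 8 + 1, 28^25 ≡ 16·33·28: 16·33 = 528 ≡ 10, then 10·28 = 280 ≡ 21. So 28^25 ≡ 21 (mod 37).
Hence σ⁻¹(28) = 21.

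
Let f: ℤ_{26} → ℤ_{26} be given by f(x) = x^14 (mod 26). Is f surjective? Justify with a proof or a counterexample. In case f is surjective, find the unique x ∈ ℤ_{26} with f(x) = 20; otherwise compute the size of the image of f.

f(12): Repeated squaring mod 26: 12^1 ≡ 12, 12^2 ≡ 12² = 144 ≡ 14, 12^4 ≡ 14² = 196 ≡ 14, 12^8 ≡ 14² = 196 ≡ 14. Since 14 = 8 + 4 + 2, 12^14 ≡ 14·14·14: 14·14 = 196 ≡ 14, then 14·14 = 196 ≡ 14. So 12^14 ≡ 14 (mod 26).
f(14): Repeated squaring mod 26: 14^1 ≡ 14, 14^2 ≡ 14² = 196 ≡ 14, 14^4 ≡ 14² = 196 ≡ 14, 14^8 ≡ 14² = 196 ≡ 14. Since 14 = 8 + 4 + 2, 14^14 ≡ 14·14·14: 14·14 = 196 ≡ 14, then 14·14 = 196 ≡ 14. So 14^14 ≡ 14 (mod 26).
So f(12) = f(14) = 14 while 12 ≠ 14, thus f is not injective.
A non-injective map from the 26-element set ℤ_{26} to itself takes at most 25 distinct values, so it cannot be surjective. So f is not surjective.
Since f is not surjective, we determine |image(f)|. Computing x^14 mod 26 for each x (by repeated squaring, reducing mod 26 at every step), the values f(0), f(1), …, f(25) are: 0, 1, 4, 9, 16, 25, 10, 23, 12, 3, 22, 17, 14, 13, 14, 17, 22, 3, 12, 23, 10, 25, 16, 9, 4, 1.
The distinct values are {0, 1, 3, 4, 9, 10, 12, 13, 14, 16, 17, 22, 23, 25}; there are 14 of them.

14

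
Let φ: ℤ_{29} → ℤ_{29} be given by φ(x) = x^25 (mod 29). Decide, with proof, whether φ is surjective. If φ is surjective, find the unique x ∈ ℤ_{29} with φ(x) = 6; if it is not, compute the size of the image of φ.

Since 29 is prime, the nonzero elements of ℤ_{29} form a cyclic group of order 28.
As gcd(25, 28) = 1, raising to the 25th power is a bijection on this group: if u^25 ≡ v^25 then (uv^{−1})^25 = 1, and the only element of order dividing gcd(25, 28) = 1 is 1, so u = v.
With φ(0) = 0 this makes φ injective on all of ℤ_{29}, hence bijective (finite equal-size domain and codomain). In particular φ is surjective.
Since φ is surjective, we find the preimage of 6. The inverse of x ↦ x^25 on (ℤ_{29})^× is x ↦ x^9, because 25·9 = 225 = 8·28 + 1 ≡ 1 (mod 28) and x^{28} = 1 for x ≠ 0 (Fermat). So φ⁻¹(6) = 6^9 mod 29.
Repeated squaring mod 29: 6^1 ≡ 6, 6^2 ≡ 6² = 36 ≡ 7, 6^4 ≡ 7² = 49 ≡ 20, 6^8 ≡ 20² = 400 ≡ 23. Since 9 = 8 + 1, 6^9 ≡ 23·6: 23·6 = 138 ≡ 22. So 6^9 ≡ 22 (mod 29).
Hence φ⁻¹(6) = 22.

22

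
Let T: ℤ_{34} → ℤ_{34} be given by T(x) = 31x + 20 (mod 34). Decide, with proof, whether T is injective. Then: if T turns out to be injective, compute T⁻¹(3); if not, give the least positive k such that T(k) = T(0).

17

Recall: injectivity means: for all u, v in the domain, T(u) = T(v) implies u = v.
Suppose T(u) = T(v) in ℤ_{34}. Then 31u + 20 ≡ 31v + 20 (mod 34), hence 31(u − v) ≡ 0 (mod 34).
Since gcd(31, 34) = 1, 31 is invertible modulo 34, thus u − v ≡ 0 (mod 34), i.e. u = v.
Thus T is injective.
We now compute 31⁻¹ mod 34 explicitly. Euclid's algorithm: 34 = 1·31 + 3, 31 = 10·3 + 1; back-substituting gives 1 = 11·31 − 10·34, so 31⁻¹ ≡ 11 (mod 34).
Since T is injective, we compute T⁻¹(3): solve 31x + 20 ≡ 3 (mod 34), i.e. 31x ≡ 17 (mod 34).
Multiplying by 31⁻¹ = 11 gives x ≡ 11·17 = 187 = 5·34 + 17 ≡ 17 (mod 34).
Check: T(17) = 31·17 + 20 = 547 = 16·34 + 3 ≡ 3 (mod 34).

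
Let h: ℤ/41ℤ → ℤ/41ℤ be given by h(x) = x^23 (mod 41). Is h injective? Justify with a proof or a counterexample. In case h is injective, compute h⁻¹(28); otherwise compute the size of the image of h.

15

Since 41 is prime, the nonzero elements of ℤ/41ℤ form a cyclic group of order 40.
As gcd(23, 40) = 1, raising to the 23rd power is a bijection on this group: if x_1^23 ≡ x_2^23 then (x_1x_2^{−1})^23 = 1, and the only element of order dividing gcd(23, 40) = 1 is 1, so x_1 = x_2.
With h(0) = 0 this makes h injective on all of ℤ/41ℤ, hence bijective (finite equal-size domain and codomain). In particular h is injective.
Since h is injective, we find the preimage of 28. The inverse of x ↦ x^23 on (ℤ/41ℤ)^× is x ↦ x^7, because 23·7 = 161 = 4·40 + 1 ≡ 1 (mod 40) and x^{40} = 1 for x ≠ 0 (Fermat). So h⁻¹(28) = 28^7 mod 41.
Repeated squaring mod 41: 28^1 ≡ 28, 28^2 ≡ 28² = 784 ≡ 5, 28^4 ≡ 5² = 25. Since 7 = 4 + 2 + 1, 28^7 ≡ 25·5·28: 25·5 = 125 ≡ 2, then 2·28 = 56 ≡ 15. So 28^7 ≡ 15 (mod 41).
Hence h⁻¹(28) = 15.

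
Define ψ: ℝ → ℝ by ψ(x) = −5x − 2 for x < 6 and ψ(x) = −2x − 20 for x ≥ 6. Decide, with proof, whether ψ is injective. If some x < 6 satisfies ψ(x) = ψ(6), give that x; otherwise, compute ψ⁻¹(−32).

6

Both pieces are strictly decreasing (slopes −5 and −2), so each is injective on its own interval.
The left piece maps (−∞, 6) onto (−32, ∞); the right piece maps [6, ∞) onto (−∞, −32].
These images are disjoint, so no value is attained by both pieces. Therefore ψ is injective.
Because the two images are disjoint, no x < 6 has ψ(x) = ψ(6), so we compute ψ⁻¹(−32): −32 lies in (−∞, −32], so solve −2x − 20 = −32: x = (−32 + 20)/(−2) = 6.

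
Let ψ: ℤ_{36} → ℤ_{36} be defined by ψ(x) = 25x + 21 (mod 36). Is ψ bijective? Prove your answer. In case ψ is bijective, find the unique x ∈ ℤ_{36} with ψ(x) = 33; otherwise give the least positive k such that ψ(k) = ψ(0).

12

Suppose ψ(u) = ψ(v) in ℤ_{36}. Then 25u + 21 ≡ 25v + 21 (mod 36), hence 25(u − v) ≡ 0 (mod 36).
Since gcd(25, 36) = 1, 25 is invertible modulo 36, hence u − v ≡ 0 (mod 36), i.e. u = v.
We now compute 25⁻¹ mod 36 explicitly. Euclid's algorithm: 36 = 1·25 + 11, 25 = 2·11 + 3, 11 = 3·3 + 2, 3 = 1·2 + 1; back-substituting gives 1 = 13·25 − 9·36, so 25⁻¹ ≡ 13 (mod 36).
For any y ∈ ℤ_{36}, x = 13(y − 21) mod 36 satisfies ψ(x) = 25·13(y − 21) + 21 ≡ y (since 25·13 ≡ 1 mod 36). So every y has a preimage.
Therefore ψ is bijective.
Since ψ is bijective, we compute ψ⁻¹(33): solve 25x + 21 ≡ 33 (mod 36), i.e. 25x ≡ 12 (mod 36).
Multiplying by 25⁻¹ = 13 gives x ≡ 13·12 = 156 = 4·36 + 12 ≡ 12 (mod 36).
Check: ψ(12) = 25·12 + 21 = 321 = 8·36 + 33 ≡ 33 (mod 36).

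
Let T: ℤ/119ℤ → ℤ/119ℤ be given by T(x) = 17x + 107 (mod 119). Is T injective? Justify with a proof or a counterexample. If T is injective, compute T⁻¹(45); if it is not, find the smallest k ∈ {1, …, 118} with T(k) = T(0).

7

By definition, injectivity means: for all x_1, x_2 in the domain, T(x_1) = T(x_2) implies x_1 = x_2.
We have gcd(17, 119) = 17 > 1. Taking x_1 = 0 and x_2 = 7: T(0) = 107 and T(7) = 17·7 + 107 = 226 ≡ 107 (mod 119).
So T(0) = T(7) while 0 ≠ 7, hence T is not injective.
Since T is not injective, we find the least positive k with T(k) = T(0): this means 17k ≡ 0 (mod 119), i.e. 119 ∣ 17k. Since gcd(17, 119) = 17, dividing through by 17 this holds exactly when 7 ∣ k.
The smallest positive such k is 7.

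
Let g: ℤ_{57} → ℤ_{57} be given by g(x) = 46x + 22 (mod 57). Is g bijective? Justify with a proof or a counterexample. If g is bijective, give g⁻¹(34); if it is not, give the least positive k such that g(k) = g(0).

If g(s) = g(t), then 46s ≡ 46t (mod 57). Because gcd(46, 57) = 1, we may cancel 46 to get s ≡ t (mod 57).
We now compute 46⁻¹ mod 57 explicitly. Euclid's algorithm: 57 = 1·46 + 11, 46 = 4·11 + 2, 11 = 5·2 + 1; back-substituting gives 1 = 31·46 − 25·57, so 46⁻¹ ≡ 31 (mod 57).
For any y ∈ ℤ_{57}, x = 31(y − 22) mod 57 satisfies g(x) = 46·31(y − 22) + 22 ≡ y (since 46·31 ≡ 1 mod 57). So every y has a preimage.
Hence g is bijective.
Since g is bijective, we compute g⁻¹(34): solve 46x + 22 ≡ 34 (mod 57), i.e. 46x ≡ 12 (mod 57).
Multiplying by 46⁻¹ = 31 gives x ≡ 31·12 = 372 = 6·57 + 30 ≡ 30 (mod 57).
Check: g(30) = 46·30 + 22 = 1402 = 24·57 + 34 ≡ 34 (mod 57).

30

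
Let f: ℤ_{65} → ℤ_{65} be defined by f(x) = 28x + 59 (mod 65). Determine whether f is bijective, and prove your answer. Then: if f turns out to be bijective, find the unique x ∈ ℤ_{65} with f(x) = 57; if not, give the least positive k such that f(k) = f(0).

51

Recall that f is injective if f(u) = f(v) implies u = v.
If f(u) = f(v), then 28u ≡ 28v (mod 65). Because gcd(28, 65) = 1, we may cancel 28 to get u ≡ v (mod 65).
We now compute 28⁻¹ mod 65 explicitly. Euclid's algorithm: 65 = 2·28 + 9, 28 = 3·9 + 1; back-substituting gives 1 = 7·28 − 3·65, so 28⁻¹ ≡ 7 (mod 65).
For any y ∈ ℤ_{65}, x = 7(y − 59) mod 65 satisfies f(x) = 28·7(y − 59) + 59 ≡ y (since 28·7 ≡ 1 mod 65). So every y has a preimage.
So f is bijective.
Since f is bijective, we compute f⁻¹(57): solve 28x + 59 ≡ 57 (mod 65), i.e. 28x ≡ 63 (mod 65).
Multiplying by 28⁻¹ = 7 gives x ≡ 7·63 = 441 = 6·65 + 51 ≡ 51 (mod 65).
Check: f(51) = 28·51 + 59 = 1487 = 22·65 + 57 ≡ 57 (mod 65).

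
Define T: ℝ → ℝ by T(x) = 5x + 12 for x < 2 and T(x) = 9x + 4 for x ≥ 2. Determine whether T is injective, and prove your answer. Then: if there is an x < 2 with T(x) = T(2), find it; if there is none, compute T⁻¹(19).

Both pieces are strictly increasing (slopes 5 and 9), so each is injective on its own interval.
The left piece maps (−∞, 2) onto (−∞, 22); the right piece maps [2, ∞) onto [22, ∞).
These images are disjoint, so no value is attained by both pieces. Therefore T is injective.
Because the two images are disjoint, no x < 2 has T(x) = T(2), so we compute T⁻¹(19): 19 lies in (−∞, 22), so solve 5x + 12 = 19: x = (19 − 12)/5 = 7/5.

7/5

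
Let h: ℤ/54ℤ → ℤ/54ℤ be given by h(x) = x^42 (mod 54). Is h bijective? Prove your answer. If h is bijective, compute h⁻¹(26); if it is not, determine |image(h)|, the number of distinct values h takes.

8

h(0) = 0^42 = 0.
h(6): Repeated squaring mod 54: 6^1 ≡ 6, 6^2 ≡ 6² = 36, 6^4 ≡ 36² = 1296 ≡ 0, 6^8 ≡ 0² = 0, 6^16 ≡ 0² = 0, 6^32 ≡ 0² = 0. Since 42 = 32 + 8 + 2, 6^42 ≡ 0·0·36: 0·0 = 0, then 0·36 = 0. So 6^42 ≡ 0 (mod 54).
So h(0) = h(6) = 0 while 0 ≠ 6, thus h is not injective, hence not bijective.
Since h is not bijective, we determine |image(h)|. Computing x^42 mod 54 for each x (by repeated squaring, reducing mod 54 at every step), the values h(0), h(1), …, h(53) are: 0, 1, 10, 27, 46, 19, 0, 37, 28, 27, 28, 37, 0, 19, 46, 27, 10, 1, 0, 1, 10, 27, 46, 19, 0, 37, 28, 27, 28, 37, 0, 19, 46, 27, 10, 1, 0, 1, 10, 27, 46, 19, 0, 37, 28, 27, 28, 37, 0, 19, 46, 27, 10, 1.
The distinct values are {0, 1, 10, 19, 27, 28, 37, 46}; there are 8 of them.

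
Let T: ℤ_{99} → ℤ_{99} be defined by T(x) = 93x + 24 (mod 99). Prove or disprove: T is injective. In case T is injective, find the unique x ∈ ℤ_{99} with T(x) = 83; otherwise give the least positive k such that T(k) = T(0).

33

Recall: T is injective if T(x_1) = T(x_2) implies x_1 = x_2.
We have gcd(93, 99) = 3 > 1. Taking x_1 = 0 and x_2 = 33: T(0) = 24 and T(33) = 93·33 + 24 = 3093 ≡ 24 (mod 99).
So T(0) = T(33) while 0 ≠ 33, hence T is not injective.
Since T is not injective, we find the least positive k with T(k) = T(0): this means 93k ≡ 0 (mod 99), i.e. 99 ∣ 93k. Since gcd(93, 99) = 3, dividing through by 3 this holds exactly when 33 ∣ 31k, and as gcd(31, 33) = 1, exactly when 33 ∣ k.
The smallest positive such k is 33.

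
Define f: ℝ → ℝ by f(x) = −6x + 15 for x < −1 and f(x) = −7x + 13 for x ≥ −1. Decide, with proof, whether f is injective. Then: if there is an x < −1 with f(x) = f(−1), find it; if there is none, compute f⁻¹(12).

1/7

Both pieces are strictly decreasing (slopes −6 and −7), so each is injective on its own interval.
The left piece maps (−∞, −1) onto (21, ∞); the right piece maps [−1, ∞) onto (−∞, 20].
These images are disjoint, so no value is attained by both pieces. So f is injective.
Because the two images are disjoint, no x < −1 has f(x) = f(−1), so we compute f⁻¹(12): 12 lies in (−∞, 20], so solve −7x + 13 = 12: x = (12 − 13)/(−7) = 1/7.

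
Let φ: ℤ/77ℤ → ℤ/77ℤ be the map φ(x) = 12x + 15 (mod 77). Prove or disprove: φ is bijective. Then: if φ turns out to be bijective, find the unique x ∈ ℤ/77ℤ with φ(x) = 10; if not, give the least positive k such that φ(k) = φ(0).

6

Suppose φ(x_1) = φ(x_2) in ℤ/77ℤ. Then 12x_1 + 15 ≡ 12x_2 + 15 (mod 77), hence 12(x_1 − x_2) ≡ 0 (mod 77).
Since gcd(12, 77) = 1, 12 is invertible modulo 77, hence x_1 − x_2 ≡ 0 (mod 77), i.e. x_1 = x_2.
We now compute 12⁻¹ mod 77 explicitly. Euclid's algorithm: 77 = 6·12 + 5, 12 = 2·5 + 2, 5 = 2·2 + 1; back-substituting gives 1 = 45·12 − 7·77, so 12⁻¹ ≡ 45 (mod 77).
For any y ∈ ℤ/77ℤ, x = 45(y − 15) mod 77 satisfies φ(x) = 12·45(y − 15) + 15 ≡ y (since 12·45 ≡ 1 mod 77). So every y has a preimage.
So φ is bijective.
Since φ is bijective, we find φ⁻¹(10): we need 12x ≡ 10 − 15 ≡ 72 (mod 77). Using 12⁻¹ = 45: x ≡ 45·72 = 3240 = 42·77 + 6, so x = 6.
Check: φ(6) = 12·6 + 15 = 87 = 1·77 + 10 ≡ 10 (mod 77).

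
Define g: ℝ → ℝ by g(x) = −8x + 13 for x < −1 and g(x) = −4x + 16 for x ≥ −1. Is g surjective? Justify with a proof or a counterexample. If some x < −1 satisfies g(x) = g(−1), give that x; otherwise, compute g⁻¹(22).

-9/8

Both pieces are strictly decreasing (slopes −8 and −4), so each is injective on its own interval.
The left piece maps (−∞, −1) onto (21, ∞); the right piece maps [−1, ∞) onto (−∞, 20].
The union (21, ∞) ∪ (−∞, 20] omits the interval between 21 and 20; in particular 21 has no preimage. So g is not surjective.
Because the two images are disjoint, no x < −1 has g(x) = g(−1), so we compute g⁻¹(22): 22 lies in (21, ∞), so solve −8x + 13 = 22: x = (22 − 13)/(−8) = −9/8.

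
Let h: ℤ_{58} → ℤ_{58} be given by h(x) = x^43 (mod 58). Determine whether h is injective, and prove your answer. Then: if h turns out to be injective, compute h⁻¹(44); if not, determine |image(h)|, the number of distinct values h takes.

14

Computing x^43 mod 58 for each x (by repeated squaring, reducing mod 58 at every step), the values h(0), h(1), …, h(57) are: 0, 1, 56, 55, 4, 5, 6, 7, 50, 9, 48, 47, 46, 13, 44, 43, 16, 41, 40, 39, 20, 37, 22, 23, 24, 25, 32, 31, 28, 29, 30, 27, 26, 33, 34, 35, 36, 21, 38, 19, 18, 17, 42, 15, 14, 45, 12, 11, 10, 49, 8, 51, 52, 53, 54, 3, 2, 57.
Every element of ℤ_{58} appears exactly once in this list, so h is a bijection, and in particular injective.
Since h is injective, we read off the preimage of 44 from the same table: h(14) = 44, so h⁻¹(44) = 14.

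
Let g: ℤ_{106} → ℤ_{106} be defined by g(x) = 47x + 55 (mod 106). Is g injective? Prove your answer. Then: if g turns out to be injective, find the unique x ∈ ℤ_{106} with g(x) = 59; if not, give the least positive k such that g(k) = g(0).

Recall: g is injective when g(a) = g(b) forces a = b.
If g(a) = g(b), then 47a ≡ 47b (mod 106). Because gcd(47, 106) = 1, we may cancel 47 to get a ≡ b (mod 106).
Therefore g is injective.
We now compute 47⁻¹ mod 106 explicitly. Euclid's algorithm: 106 = 2·47 + 12, 47 = 3·12 + 11, 12 = 1·11 + 1; back-substituting gives 1 = 97·47 − 43·106, so 47⁻¹ ≡ 97 (mod 106).
Since g is injective, we compute g⁻¹(59): solve 47x + 55 ≡ 59 (mod 106), i.e. 47x ≡ 4 (mod 106).
Multiplying by 47⁻¹ = 97 gives x ≡ 97·4 = 388 = 3·106 + 70 ≡ 70 (mod 106).
Check: g(70) = 47·70 + 55 = 3345 = 31·106 + 59 ≡ 59 (mod 106).

70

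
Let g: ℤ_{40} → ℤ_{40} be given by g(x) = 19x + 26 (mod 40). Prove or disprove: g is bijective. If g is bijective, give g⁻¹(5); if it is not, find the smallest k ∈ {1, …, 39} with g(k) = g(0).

1

Suppose g(a) = g(b) in ℤ_{40}. Then 19a + 26 ≡ 19b + 26 (mod 40), so 19(a − b) ≡ 0 (mod 40).
Since gcd(19, 40) = 1, 19 is invertible modulo 40, thus a − b ≡ 0 (mod 40), i.e. a = b.
We now compute 19⁻¹ mod 40 explicitly. Euclid's algorithm: 40 = 2·19 + 2, 19 = 9·2 + 1; back-substituting gives 1 = 19·19 − 9·40, so 19⁻¹ ≡ 19 (mod 40).
Then y ↦ 19(y − 26) is a two-sided inverse to g, so every y ∈ ℤ_{40} has a preimage.
Thus g is bijective.
Since g is bijective, we compute g⁻¹(5): solve 19x + 26 ≡ 5 (mod 40), i.e. 19x ≡ 19 (mod 40).
Multiplying by 19⁻¹ = 19 gives x ≡ 19·19 = 361 = 9·40 + 1 ≡ 1 (mod 40).
Check: g(1) = 19·1 + 26 = 45 = 1·40 + 5 ≡ 5 (mod 40).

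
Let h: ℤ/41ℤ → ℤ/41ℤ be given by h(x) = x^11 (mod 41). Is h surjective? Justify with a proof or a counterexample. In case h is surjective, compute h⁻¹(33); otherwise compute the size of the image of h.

8

Since 41 is prime, the nonzero elements of ℤ/41ℤ form a cyclic group of order 40.
As gcd(11, 40) = 1, raising to the 11th power is a bijection on this group: if s^11 ≡ t^11 then (st^{−1})^11 = 1, and the only element of order dividing gcd(11, 40) = 1 is 1, so s = t.
With h(0) = 0 this makes h injective on all of ℤ/41ℤ, hence bijective (finite equal-size domain and codomain). In particular h is surjective.
Since h is surjective, we find the preimage of 33. The inverse of x ↦ x^11 on (ℤ/41ℤ)^× is x ↦ x^11, because 11·11 = 121 = 3·40 + 1 ≡ 1 (mod 40) and x^{40} = 1 for x ≠ 0 (Fermat). So h⁻¹(33) = 33^11 mod 41.
Repeated squaring mod 41: 33^1 ≡ 33, 33^2 ≡ 33² = 1089 ≡ 23, 33^4 ≡ 23² = 529 ≡ 37, 33^8 ≡ 37² = 1369 ≡ 16. Since 11 = 8 + 2 + 1, 33^11 ≡ 16·23·33: 16·23 = 368 ≡ 40, then 40·33 = 1320 ≡ 8. So 33^11 ≡ 8 (mod 41).
Hence h⁻¹(33) = 8.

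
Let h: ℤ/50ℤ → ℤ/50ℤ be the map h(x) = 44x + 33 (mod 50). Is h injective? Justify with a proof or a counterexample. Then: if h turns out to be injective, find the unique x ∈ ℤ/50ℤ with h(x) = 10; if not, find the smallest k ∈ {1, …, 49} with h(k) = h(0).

We have gcd(44, 50) = 2 > 1. Taking s = 0 and t = 25: h(0) = 33 and h(25) = 44·25 + 33 = 1133 ≡ 33 (mod 50).
So h(0) = h(25) while 0 ≠ 25, therefore h is not injective.
Since h is not injective, we find the least positive k with h(k) = h(0): this means 44k ≡ 0 (mod 50), i.e. 50 ∣ 44k. Since gcd(44, 50) = 2, dividing through by 2 this holds exactly when 25 ∣ 22k, and as gcd(22, 25) = 1, exactly when 25 ∣ k.
The smallest positive such k is 25.

25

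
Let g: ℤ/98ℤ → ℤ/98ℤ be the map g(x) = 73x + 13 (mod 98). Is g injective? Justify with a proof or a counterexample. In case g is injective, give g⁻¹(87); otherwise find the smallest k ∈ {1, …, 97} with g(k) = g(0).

48

Suppose g(u) = g(v) in ℤ/98ℤ. Then 73u + 13 ≡ 73v + 13 (mod 98), thus 73(u − v) ≡ 0 (mod 98).
Since gcd(73, 98) = 1, 73 is invertible modulo 98, therefore u − v ≡ 0 (mod 98), i.e. u = v.
Therefore g is injective.
We now compute 73⁻¹ mod 98 explicitly. Euclid's algorithm: 98 = 1·73 + 25, 73 = 2·25 + 23, 25 = 1·23 + 2, 23 = 11·2 + 1; back-substituting gives 1 = 47·73 − 35·98, so 73⁻¹ ≡ 47 (mod 98).
Since g is injective, we find g⁻¹(87): we need 73x ≡ 87 − 13 ≡ 74 (mod 98). Using 73⁻¹ = 47: x ≡ 47·74 = 3478 = 35·98 + 48, so x = 48.
Check: g(48) = 73·48 + 13 = 3517 = 35·98 + 87 ≡ 87 (mod 98).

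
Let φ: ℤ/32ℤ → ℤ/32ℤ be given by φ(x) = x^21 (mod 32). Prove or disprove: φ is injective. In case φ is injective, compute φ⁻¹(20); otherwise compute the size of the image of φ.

17

φ(0) = 0^21 = 0.
φ(2): Repeated squaring mod 32: 2^1 ≡ 2, 2^2 ≡ 2² = 4, 2^4 ≡ 4² = 16, 2^8 ≡ 16² = 256 ≡ 0, 2^16 ≡ 0² = 0. Since 21 = 16 + 4 + 1, 2^21 ≡ 0·16·2: 0·16 = 0, then 0·2 = 0. So 2^21 ≡ 0 (mod 32).
So φ(0) = φ(2) = 0 while 0 ≠ 2, so φ is not injective.
Since φ is not injective, we determine |image(φ)|. Computing x^21 mod 32 for each x (by repeated squaring, reducing mod 32 at every step), the values φ(0), φ(1), …, φ(31) are: 0, 1, 0, 19, 0, 21, 0, 7, 0, 9, 0, 27, 0, 29, 0, 15, 0, 17, 0, 3, 0, 5, 0, 23, 0, 25, 0, 11, 0, 13, 0, 31.
The distinct values are {0, 1, 3, 5, 7, 9, 11, 13, 15, 17, 19, 21, 23, 25, 27, 29, 31}; there are 17 of them.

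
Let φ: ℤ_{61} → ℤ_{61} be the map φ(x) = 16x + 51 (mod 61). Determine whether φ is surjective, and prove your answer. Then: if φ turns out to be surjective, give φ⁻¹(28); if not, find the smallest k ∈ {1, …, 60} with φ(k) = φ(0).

10

By definition, φ is surjective if every y in the codomain equals φ(x) for some x in the domain.
Since gcd(16, 61) = 1, 16 is invertible modulo 61. Euclid's algorithm: 61 = 3·16 + 13, 16 = 1·13 + 3, 13 = 4·3 + 1; back-substituting gives 1 = 42·16 − 11·61, so 16⁻¹ ≡ 42 (mod 61).
Then y ↦ 42(y − 51) is a two-sided inverse to φ, so every y ∈ ℤ_{61} has a preimage.
So φ is surjective.
Since φ is surjective, we find φ⁻¹(28): we need 16x ≡ 28 − 51 ≡ 38 (mod 61). Using 16⁻¹ = 42: x ≡ 42·38 = 1596 = 26·61 + 10, so x = 10.
Check: φ(10) = 16·10 + 51 = 211 = 3·61 + 28 ≡ 28 (mod 61).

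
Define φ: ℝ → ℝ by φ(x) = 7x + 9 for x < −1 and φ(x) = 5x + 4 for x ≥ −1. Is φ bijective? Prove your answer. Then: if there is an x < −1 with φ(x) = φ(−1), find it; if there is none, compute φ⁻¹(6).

-10/7

Both pieces are strictly increasing (slopes 7 and 5), so each is injective on its own interval.
The left piece maps (−∞, −1) onto (−∞, 2); the right piece maps [−1, ∞) onto [−1, ∞).
These images overlap. In particular φ(−1) = −1 (right piece), and solving 7x + 9 = −1 on the left piece gives x = −10/7 < −1.
So φ(−10/7) = φ(−1) with −10/7 ≠ −1, and φ is not injective, hence not bijective. This x = −10/7 is the requested value below −1.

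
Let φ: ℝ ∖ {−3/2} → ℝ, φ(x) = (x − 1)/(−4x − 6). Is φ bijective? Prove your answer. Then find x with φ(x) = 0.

If φ(x) = −1/4, cross-multiplying gives −4(x − 1) = 1(−4x − 6), which simplifies to 4 = −6 — false.  So −1/4 has no preimage and φ is not surjective.
So φ is not bijective.
Solving φ(x) = 0: cross-multiplying gives x − 1 = 0(−4x − 6), which rearranges to 1x = 1, so x = 1.

1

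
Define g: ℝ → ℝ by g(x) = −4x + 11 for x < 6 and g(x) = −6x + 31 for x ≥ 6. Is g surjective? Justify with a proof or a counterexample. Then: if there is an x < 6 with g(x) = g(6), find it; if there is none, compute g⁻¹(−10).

4

Both pieces are strictly decreasing (slopes −4 and −6), so each is injective on its own interval.
The left piece maps (−∞, 6) onto (−13, ∞); the right piece maps [6, ∞) onto (−∞, −5].
The union (−13, ∞) ∪ (−∞, −5] covers ℝ, so g is surjective.
For the follow-up: the images overlap, so an x < 6 with g(x) = g(6) exists. g(6) = −5; solving −4x + 11 = −5 for x < 6 gives x = (−5 − 11)/(−4) = 4.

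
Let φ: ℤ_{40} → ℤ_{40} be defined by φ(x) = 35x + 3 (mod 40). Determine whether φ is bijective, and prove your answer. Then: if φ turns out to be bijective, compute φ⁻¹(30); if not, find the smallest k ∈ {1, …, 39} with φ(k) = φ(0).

8

We have gcd(35, 40) = 5 > 1. Taking a = 0 and b = 8: φ(0) = 3 and φ(8) = 35·8 + 3 = 283 ≡ 3 (mod 40).
So φ(0) = φ(8) while 0 ≠ 8, therefore φ is not injective, hence not bijective.
Since φ is not bijective, we find the least positive k with φ(k) = φ(0): this means 35k ≡ 0 (mod 40), i.e. 40 ∣ 35k. Since gcd(35, 40) = 5, dividing through by 5 this holds exactly when 8 ∣ 7k, and as gcd(7, 8) = 1, exactly when 8 ∣ k.
The smallest positive such k is 8.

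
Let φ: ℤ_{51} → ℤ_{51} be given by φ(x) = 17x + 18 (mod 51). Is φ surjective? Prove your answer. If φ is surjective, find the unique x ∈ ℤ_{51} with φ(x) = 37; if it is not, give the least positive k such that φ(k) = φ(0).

Since gcd(17, 51) = 17, we have 17x ≡ 0 (mod 17) for all x, so φ(x) ≡ 1 (mod 17).
But 0 ≢ 1 (mod 17), so 0 ∈ ℤ_{51} has no preimage. Hence φ is not surjective.
Since φ is not surjective, we find the least positive k with φ(k) = φ(0): this means 17k ≡ 0 (mod 51), i.e. 51 ∣ 17k. Since gcd(17, 51) = 17, dividing through by 17 this holds exactly when 3 ∣ k.
The smallest positive such k is 3.

3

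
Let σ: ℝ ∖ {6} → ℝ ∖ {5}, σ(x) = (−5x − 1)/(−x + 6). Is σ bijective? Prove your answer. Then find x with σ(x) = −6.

35/11

Suppose σ(u) = σ(v). Cross-multiplying: (−5u − 1)(−v + 6) = (−5v − 1)(−u + 6).
Expanding both sides and cancelling the symmetric terms leaves −31·(u − v) = 0. Since −31 ≠ 0, u = v. So σ is injective.
For any y ≠ 5, solving y(−x + 6) = −5x − 1 for x gives a well-defined x ≠ 6. So σ is surjective.
So σ is bijective.
Solving σ(x) = −6: cross-multiplying gives −5x − 1 = −6(−x + 6), which rearranges to −11x = −35, so x = 35/11.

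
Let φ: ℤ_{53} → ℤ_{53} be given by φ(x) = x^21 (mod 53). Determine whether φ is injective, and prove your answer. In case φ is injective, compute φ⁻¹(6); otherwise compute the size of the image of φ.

Since 53 is prime, the nonzero elements of ℤ_{53} form a cyclic group of order 52.
As gcd(21, 52) = 1, raising to the 21st power is a bijection on this group: if u^21 ≡ v^21 then (uv^{−1})^21 = 1, and the only element of order dividing gcd(21, 52) = 1 is 1, so u = v.
With φ(0) = 0 this makes φ injective on all of ℤ_{53}, hence bijective (finite equal-size domain and codomain). In particular φ is injective.
Since φ is injective, we find the preimage of 6. The inverse of x ↦ x^21 on (ℤ_{53})^× is x ↦ x^5, because 21·5 = 105 = 2·52 + 1 ≡ 1 (mod 52) and x^{52} = 1 for x ≠ 0 (Fermat). So φ⁻¹(6) = 6^5 mod 53.
Repeated squaring mod 53: 6^1 ≡ 6, 6^2 ≡ 6² = 36, 6^4 ≡ 36² = 1296 ≡ 24. Since 5 = 4 + 1, 6^5 ≡ 24·6: 24·6 = 144 ≡ 38. So 6^5 ≡ 38 (mod 53).
Hence φ⁻¹(6) = 38.

38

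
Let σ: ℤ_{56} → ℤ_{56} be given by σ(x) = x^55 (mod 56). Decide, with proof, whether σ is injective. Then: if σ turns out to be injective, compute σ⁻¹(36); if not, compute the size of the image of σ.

σ(0) = 0^55 = 0.
σ(14): Repeated squaring mod 56: 14^1 ≡ 14, 14^2 ≡ 14² = 196 ≡ 28, 14^4 ≡ 28² = 784 ≡ 0, 14^8 ≡ 0² = 0, 14^16 ≡ 0² = 0, 14^32 ≡ 0² = 0. Since 55 = 32 + 16 + 4 + 2 + 1, 14^55 ≡ 0·0·0·28·14: 0·0 = 0, then 0·0 = 0, then 0·28 = 0, then 0·14 = 0. So 14^55 ≡ 0 (mod 56).
So σ(0) = σ(14) = 0 while 0 ≠ 14, hence σ is not injective.
Since σ is not injective, we determine |image(σ)|. Computing x^55 mod 56 for each x (by repeated squaring, reducing mod 56 at every step), the values σ(0), σ(1), …, σ(55) are: 0, 1, 16, 3, 32, 5, 48, 7, 8, 9, 24, 11, 40, 13, 0, 15, 16, 17, 32, 19, 48, 21, 8, 23, 24, 25, 40, 27, 0, 29, 16, 31, 32, 33, 48, 35, 8, 37, 24, 39, 40, 41, 0, 43, 16, 45, 32, 47, 48, 49, 8, 51, 24, 53, 40, 55.
The distinct values are {0, 1, 3, 5, 7, 8, 9, 11, 13, 15, 16, 17, 19, 21, 23, 24, 25, 27, 29, 31, 32, 33, 35, 37, 39, 40, 41, 43, 45, 47, 48, 49, 51, 53, 55}; there are 35 of them.

35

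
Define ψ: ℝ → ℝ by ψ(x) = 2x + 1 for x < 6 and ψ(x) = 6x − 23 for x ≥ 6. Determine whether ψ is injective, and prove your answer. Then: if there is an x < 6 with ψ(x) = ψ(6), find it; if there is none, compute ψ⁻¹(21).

Both pieces are strictly increasing (slopes 2 and 6), so each is injective on its own interval.
The left piece maps (−∞, 6) onto (−∞, 13); the right piece maps [6, ∞) onto [13, ∞).
These images are disjoint, so no value is attained by both pieces. So ψ is injective.
Because the two images are disjoint, no x < 6 has ψ(x) = ψ(6), so we compute ψ⁻¹(21): 21 lies in [13, ∞), so solve 6x − 23 = 21: x = (21 + 23)/6 = 22/3.

22/3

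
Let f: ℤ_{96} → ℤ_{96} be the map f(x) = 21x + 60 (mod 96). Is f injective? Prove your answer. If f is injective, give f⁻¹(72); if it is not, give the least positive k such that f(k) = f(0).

By definition, f is injective if f(s) = f(t) implies s = t.
We have gcd(21, 96) = 3 > 1. Taking s = 0 and t = 32: f(0) = 60 and f(32) = 21·32 + 60 = 732 ≡ 60 (mod 96).
So f(0) = f(32) while 0 ≠ 32, so f is not injective.
Since f is not injective, we find the least positive k with f(k) = f(0): this means 21k ≡ 0 (mod 96), i.e. 96 ∣ 21k. Since gcd(21, 96) = 3, dividing through by 3 this holds exactly when 32 ∣ 7k, and as gcd(7, 32) = 1, exactly when 32 ∣ k.
The smallest positive such k is 32.

32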